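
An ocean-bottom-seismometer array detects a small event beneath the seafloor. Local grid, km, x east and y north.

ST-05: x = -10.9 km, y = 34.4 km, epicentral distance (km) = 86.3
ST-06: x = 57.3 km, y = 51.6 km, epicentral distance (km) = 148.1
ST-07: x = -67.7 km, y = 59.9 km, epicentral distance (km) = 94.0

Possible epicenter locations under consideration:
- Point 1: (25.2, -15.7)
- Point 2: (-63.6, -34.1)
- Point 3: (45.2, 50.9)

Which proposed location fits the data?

Point 2

For each candidate, compare |candidate − station| to the reported distance:
Point 1: residuals ST-05 24.5, ST-06 73.5, ST-07 25.8 → max 73.5 km
Point 2: residuals ST-05 0.1, ST-06 0.1, ST-07 0.1 → max 0.1 km
Point 3: residuals ST-05 27.8, ST-06 136.0, ST-07 19.3 → max 136.0 km
Only Point 2 has all residuals ≈ 0.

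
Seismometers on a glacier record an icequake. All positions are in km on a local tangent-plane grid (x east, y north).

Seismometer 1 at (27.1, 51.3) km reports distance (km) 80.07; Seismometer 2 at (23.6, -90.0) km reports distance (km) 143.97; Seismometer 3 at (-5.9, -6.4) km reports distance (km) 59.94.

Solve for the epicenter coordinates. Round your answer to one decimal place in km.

Circle about each station: (x − 27.1)² + (y − 51.3)² = 80.07²; (x − 23.6)² + (y + 90.0)² = 143.97²; (x + 5.9)² + (y + 6.4)² = 59.94².
Subtracting pairs of circle equations eliminates x²+y² and gives linear equations (the radical axes):
-7.0 x − 282.6 y = -9025.30
-66.0 x − 115.4 y = -471.93
Solving the 2×2 system: x ≈ -50.9, y ≈ 33.2 km.

(-50.9, 33.2)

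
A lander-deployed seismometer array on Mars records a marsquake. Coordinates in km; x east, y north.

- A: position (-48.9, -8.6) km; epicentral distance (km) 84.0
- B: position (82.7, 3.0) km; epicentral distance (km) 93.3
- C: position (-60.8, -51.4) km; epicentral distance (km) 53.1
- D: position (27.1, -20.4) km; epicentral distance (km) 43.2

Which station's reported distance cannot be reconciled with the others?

Solve using three stations at a time. Using A, B, D (subtract circle equations pairwise → linear system) gives (x, y) ≈ (15.9, -62.1).
Distances from that point to each station vs reported:
  A: calculated 84.0 vs reported 84.0 → residual 0.0 km
  B: calculated 93.3 vs reported 93.3 → residual 0.0 km
  C: calculated 77.4 vs reported 53.1 → residual 24.3 km
  D: calculated 43.2 vs reported 43.2 → residual 0.0 km
A, B, D are mutually consistent (residuals ≈ 0); C is off by 24.3 km.

C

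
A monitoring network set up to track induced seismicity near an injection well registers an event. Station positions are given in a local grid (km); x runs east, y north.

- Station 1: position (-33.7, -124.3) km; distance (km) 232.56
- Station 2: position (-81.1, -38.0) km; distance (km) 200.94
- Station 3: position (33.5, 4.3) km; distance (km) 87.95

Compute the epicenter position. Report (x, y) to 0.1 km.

(84.3, 76.1)

Circle about each station: (x + 33.7)² + (y + 124.3)² = 232.56²; (x + 81.1)² + (y + 38.0)² = 200.94²; (x − 33.5)² + (y − 4.3)² = 87.95².
Subtracting the Station 1 equation from the Station 2 and Station 3 equations removes the quadratic terms:
-94.8 x + 172.6 y = 5142.30
134.4 x + 257.2 y = 30903.51
Solving the 2×2 system: x ≈ 84.3, y ≈ 76.1 km.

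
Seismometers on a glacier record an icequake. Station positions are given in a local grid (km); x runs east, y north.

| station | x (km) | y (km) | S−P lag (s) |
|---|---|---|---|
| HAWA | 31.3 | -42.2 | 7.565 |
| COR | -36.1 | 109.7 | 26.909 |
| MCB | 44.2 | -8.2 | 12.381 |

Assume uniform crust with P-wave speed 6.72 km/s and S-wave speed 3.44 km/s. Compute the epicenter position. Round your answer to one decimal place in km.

Distance from S−P lag: d = Δt · v_P v_S / (v_P − v_S) = Δt · (6.72·3.44)/(6.72−3.44) ≈ 7.0478·Δt.
So d_HAWA = 53.32, d_COR = 189.65, d_MCB = 87.26 km.
Circle about each station: (x − 31.3)² + (y + 42.2)² = 53.32²; (x + 36.1)² + (y − 109.7)² = 189.65²; (x − 44.2)² + (y + 8.2)² = 87.26².
Subtracting pairs of circle equations eliminates x²+y² and gives linear equations (the radical axes):
-134.8 x + 303.8 y = -22547.33
25.8 x + 68.0 y = -5510.94
Solving the 2×2 system: x ≈ -8.3, y ≈ -77.9 km.

-8.3 km east, -77.9 km north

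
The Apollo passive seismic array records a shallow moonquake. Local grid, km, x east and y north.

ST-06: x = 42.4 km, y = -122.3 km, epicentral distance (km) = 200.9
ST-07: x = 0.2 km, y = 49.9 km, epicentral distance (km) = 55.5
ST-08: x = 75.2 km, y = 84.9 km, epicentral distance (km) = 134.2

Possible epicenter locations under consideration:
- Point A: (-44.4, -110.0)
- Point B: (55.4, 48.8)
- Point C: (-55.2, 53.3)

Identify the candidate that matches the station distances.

Point C

For each candidate, compare |candidate − station| to the reported distance:
Point A: residuals ST-06 113.2, ST-07 110.5, ST-08 94.5 → max 113.2 km
Point B: residuals ST-06 29.3, ST-07 0.3, ST-08 93.0 → max 93.0 km
Point C: residuals ST-06 0.0, ST-07 0.0, ST-08 0.0 → max 0.0 km
Only Point C has all residuals ≈ 0.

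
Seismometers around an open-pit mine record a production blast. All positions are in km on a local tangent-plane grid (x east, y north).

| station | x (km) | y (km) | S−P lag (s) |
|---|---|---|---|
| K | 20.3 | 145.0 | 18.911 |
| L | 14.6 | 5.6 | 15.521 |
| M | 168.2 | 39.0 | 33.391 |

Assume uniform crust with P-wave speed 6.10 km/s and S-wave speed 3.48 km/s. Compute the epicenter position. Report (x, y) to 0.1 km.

(-102.0, 52.7)

Distance from S−P lag: d = Δt · v_P v_S / (v_P − v_S) = Δt · (6.10·3.48)/(6.10−3.48) ≈ 8.1023·Δt.
So d_K = 153.22, d_L = 125.76, d_M = 270.54 km.
Circle about each station: (x − 20.3)² + (y − 145.0)² = 153.22²; (x − 14.6)² + (y − 5.6)² = 125.76²; (x − 168.2)² + (y − 39.0)² = 270.54².
Subtracting the K equation from the L and M equations removes the quadratic terms:
-11.4 x − 278.8 y = -13531.78
295.8 x − 212.0 y = -41340.37
Solving the 2×2 system: x ≈ -102.0, y ≈ 52.7 km.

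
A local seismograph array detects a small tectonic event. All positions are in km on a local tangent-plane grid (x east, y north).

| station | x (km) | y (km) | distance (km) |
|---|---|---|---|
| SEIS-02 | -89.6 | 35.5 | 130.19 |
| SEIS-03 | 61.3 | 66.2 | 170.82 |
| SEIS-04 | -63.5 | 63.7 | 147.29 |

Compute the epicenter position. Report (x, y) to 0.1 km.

Circle about each station: (x + 89.6)² + (y − 35.5)² = 130.19²; (x − 61.3)² + (y − 66.2)² = 170.82²; (x + 63.5)² + (y − 63.7)² = 147.29².
Subtracting pairs of circle equations eliminates x²+y² and gives linear equations (the radical axes):
301.8 x + 61.4 y = -13378.32
52.2 x + 56.4 y = -5943.38
Solving the 2×2 system: x ≈ -28.2, y ≈ -79.3 km.

(-28.2, -79.3)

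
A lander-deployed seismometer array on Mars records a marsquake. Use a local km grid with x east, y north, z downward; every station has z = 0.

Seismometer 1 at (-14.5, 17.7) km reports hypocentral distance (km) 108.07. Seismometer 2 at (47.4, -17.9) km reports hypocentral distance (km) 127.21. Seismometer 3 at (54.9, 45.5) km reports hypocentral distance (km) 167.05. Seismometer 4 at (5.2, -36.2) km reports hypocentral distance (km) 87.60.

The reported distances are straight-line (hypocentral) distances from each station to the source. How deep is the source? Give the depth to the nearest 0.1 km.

depth ≈ 53.3 km

Each station gives a sphere (x−x_i)² + (y−y_i)² + z² = d_i² (stations at z=0).
Subtracting the Seismometer 1 sphere from Seismometer 2 and Seismometer 3: z² cancels, leaving linear equations in x and y:
123.8 x − 71.2 y = -2459.63
138.8 x + 55.6 y = -11665.86
Solving: x ≈ -57.699, y ≈ -65.779 km (keep extra digits for the depth step; rounded: -57.7, -65.8).
Then from the Seismometer 1 sphere: z² = 108.07² − (x + 14.5)² − (y − 17.7)² with x = -57.699, y = -65.779, so z ≈ 53.331 ≈ 53.3 km.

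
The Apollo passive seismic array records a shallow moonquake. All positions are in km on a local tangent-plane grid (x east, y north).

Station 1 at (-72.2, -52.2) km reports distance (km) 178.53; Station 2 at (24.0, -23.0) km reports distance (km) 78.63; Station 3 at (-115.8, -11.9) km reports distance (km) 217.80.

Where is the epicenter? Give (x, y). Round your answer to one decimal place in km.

x ≈ 102.0 km, y ≈ -13.1 km

Circle about each station: (x + 72.2)² + (y + 52.2)² = 178.53²; (x − 24.0)² + (y + 23.0)² = 78.63²; (x + 115.8)² + (y + 11.9)² = 217.80².
Subtracting the Station 1 equation from the Station 2 and Station 3 equations removes the quadratic terms:
192.4 x + 58.4 y = 18857.60
-87.2 x + 80.6 y = -9950.31
Solving the 2×2 system: x ≈ 102.0, y ≈ -13.1 km.
Check against Station 1 (with the unrounded x, y): √((x + 72.2)²+(y + 52.2)²) = 178.52 ≈ 178.53 km. ✓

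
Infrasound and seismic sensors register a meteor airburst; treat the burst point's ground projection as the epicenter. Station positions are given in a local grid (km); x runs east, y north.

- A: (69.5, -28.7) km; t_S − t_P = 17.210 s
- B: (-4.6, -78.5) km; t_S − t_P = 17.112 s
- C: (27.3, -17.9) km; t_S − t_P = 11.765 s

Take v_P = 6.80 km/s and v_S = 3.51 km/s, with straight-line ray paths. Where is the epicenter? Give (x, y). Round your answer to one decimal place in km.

x ≈ -33.2 km, y ≈ 42.3 km

Distance from S−P lag: d = Δt · v_P v_S / (v_P − v_S) = Δt · (6.80·3.51)/(6.80−3.51) ≈ 7.2547·Δt.
So d_A = 124.85, d_B = 124.14, d_C = 85.35 km.
Circle about each station: (x − 69.5)² + (y + 28.7)² = 124.85²; (x + 4.6)² + (y + 78.5)² = 124.14²; (x − 27.3)² + (y + 17.9)² = 85.35².
Subtracting the A equation from the B and C equations removes the quadratic terms:
-148.2 x − 99.6 y = 706.25
-84.4 x + 21.6 y = 3714.66
Solving the 2×2 system: x ≈ -33.2, y ≈ 42.3 km.
Check against A (with the unrounded x, y): √((x − 69.5)²+(y + 28.7)²) = 124.84 ≈ 124.85 km. ✓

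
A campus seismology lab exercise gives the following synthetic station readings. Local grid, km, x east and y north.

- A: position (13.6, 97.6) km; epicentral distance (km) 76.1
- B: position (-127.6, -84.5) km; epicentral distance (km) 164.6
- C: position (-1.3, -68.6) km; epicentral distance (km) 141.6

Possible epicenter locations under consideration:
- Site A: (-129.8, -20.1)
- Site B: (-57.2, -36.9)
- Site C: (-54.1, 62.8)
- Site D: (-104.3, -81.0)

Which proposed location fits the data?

Site C

For each candidate, compare |candidate − station| to the reported distance:
Site A: residuals A 109.4, B 100.2, C 4.3 → max 109.4 km
Site B: residuals A 75.9, B 79.6, C 77.3 → max 79.6 km
Site C: residuals A 0.0, B 0.0, C 0.0 → max 0.0 km
Site D: residuals A 137.9, B 141.0, C 37.9 → max 141.0 km
Only Site C has all residuals ≈ 0.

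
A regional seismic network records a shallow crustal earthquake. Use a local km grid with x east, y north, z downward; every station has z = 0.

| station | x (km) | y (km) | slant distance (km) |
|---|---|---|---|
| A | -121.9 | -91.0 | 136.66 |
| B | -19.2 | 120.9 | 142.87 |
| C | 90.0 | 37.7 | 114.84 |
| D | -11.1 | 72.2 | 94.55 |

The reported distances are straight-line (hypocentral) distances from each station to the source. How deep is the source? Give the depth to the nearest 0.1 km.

Each station gives a sphere (x−x_i)² + (y−y_i)² + z² = d_i² (stations at z=0).
Subtracting the A sphere from B and C: z² cancels, leaving linear equations in x and y:
205.4 x + 423.8 y = -9891.04
423.8 x + 257.4 y = -8131.59
Solving: x ≈ -7.103, y ≈ -19.896 km (keep extra digits for the depth step; rounded: -7.1, -19.9).
Then from the A sphere: z² = 136.66² − (x + 121.9)² − (y + 91.0)² with x = -7.103, y = -19.896, so z ≈ 21.020 ≈ 21.0 km.
Check against D (with the unrounded solution): distance 94.55 ≈ 94.55 km. ✓

depth ≈ 21.0 km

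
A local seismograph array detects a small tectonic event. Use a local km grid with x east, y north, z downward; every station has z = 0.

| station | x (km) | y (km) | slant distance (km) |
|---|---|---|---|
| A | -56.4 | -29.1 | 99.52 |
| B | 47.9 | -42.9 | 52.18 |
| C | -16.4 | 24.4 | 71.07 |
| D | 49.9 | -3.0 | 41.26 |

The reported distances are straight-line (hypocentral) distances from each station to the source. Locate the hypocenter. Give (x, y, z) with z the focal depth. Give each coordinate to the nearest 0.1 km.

x ≈ 33.7 km, y ≈ -9.4 km, depth ≈ 37.4 km

Each station gives a sphere (x−x_i)² + (y−y_i)² + z² = d_i² (stations at z=0).
Subtracting the A sphere from B and C: z² cancels, leaving linear equations in x and y:
208.6 x − 27.6 y = 7288.53
80.0 x + 107.0 y = 1689.84
Solving: x ≈ 33.696, y ≈ -9.401 km (keep extra digits for the depth step; rounded: 33.7, -9.4).
Then from the A sphere: z² = 99.52² − (x + 56.4)² − (y + 29.1)² with x = 33.696, y = -9.401, so z ≈ 37.402 ≈ 37.4 km.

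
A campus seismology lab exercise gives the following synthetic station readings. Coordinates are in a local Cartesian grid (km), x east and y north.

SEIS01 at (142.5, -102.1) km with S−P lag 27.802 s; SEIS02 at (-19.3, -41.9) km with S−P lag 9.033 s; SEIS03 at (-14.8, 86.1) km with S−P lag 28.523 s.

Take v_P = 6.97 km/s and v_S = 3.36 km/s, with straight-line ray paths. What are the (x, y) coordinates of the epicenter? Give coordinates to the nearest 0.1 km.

-37.8 km east, -97.5 km north

Distance from S−P lag: d = Δt · v_P v_S / (v_P − v_S) = Δt · (6.97·3.36)/(6.97−3.36) ≈ 6.4873·Δt.
So d_SEIS01 = 180.36, d_SEIS02 = 58.60, d_SEIS03 = 185.04 km.
Circle about each station: (x − 142.5)² + (y + 102.1)² = 180.36²; (x + 19.3)² + (y + 41.9)² = 58.60²; (x + 14.8)² + (y − 86.1)² = 185.04².
Subtracting the SEIS01 equation from the SEIS02 and SEIS03 equations removes the quadratic terms:
-323.6 x + 120.4 y = 493.21
-314.6 x + 376.4 y = -24808.48
Solving the 2×2 system: x ≈ -37.8, y ≈ -97.5 km.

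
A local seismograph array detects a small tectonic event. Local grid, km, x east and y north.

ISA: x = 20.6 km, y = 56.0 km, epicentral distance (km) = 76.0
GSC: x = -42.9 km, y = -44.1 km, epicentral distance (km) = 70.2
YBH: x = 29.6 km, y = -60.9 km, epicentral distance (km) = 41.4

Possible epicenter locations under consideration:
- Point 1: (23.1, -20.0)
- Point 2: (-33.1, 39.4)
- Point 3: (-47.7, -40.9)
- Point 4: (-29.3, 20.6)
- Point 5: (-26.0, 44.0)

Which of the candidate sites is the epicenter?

Point 1

For each candidate, compare |candidate − station| to the reported distance:
Point 1: residuals ISA 0.0, GSC 0.1, YBH 0.0 → max 0.1 km
Point 2: residuals ISA 19.8, GSC 13.9, YBH 76.9 → max 76.9 km
Point 3: residuals ISA 42.6, GSC 64.4, YBH 38.4 → max 64.4 km
Point 4: residuals ISA 14.8, GSC 4.1, YBH 59.2 → max 59.2 km
Point 5: residuals ISA 27.9, GSC 19.5, YBH 77.3 → max 77.3 km
Only Point 1 has all residuals ≈ 0.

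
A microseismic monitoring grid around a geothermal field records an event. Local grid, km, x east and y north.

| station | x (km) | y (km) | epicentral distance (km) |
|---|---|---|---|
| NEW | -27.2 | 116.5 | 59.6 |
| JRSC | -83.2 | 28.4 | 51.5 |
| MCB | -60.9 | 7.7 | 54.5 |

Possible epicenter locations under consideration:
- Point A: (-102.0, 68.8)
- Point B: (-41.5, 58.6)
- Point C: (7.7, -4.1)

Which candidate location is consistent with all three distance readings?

For each candidate, compare |candidate − station| to the reported distance:
Point A: residuals NEW 29.1, JRSC 6.9, MCB 19.1 → max 29.1 km
Point B: residuals NEW 0.0, JRSC 0.0, MCB 0.0 → max 0.0 km
Point C: residuals NEW 65.9, JRSC 45.0, MCB 15.1 → max 65.9 km
Only Point B has all residuals ≈ 0.

Point B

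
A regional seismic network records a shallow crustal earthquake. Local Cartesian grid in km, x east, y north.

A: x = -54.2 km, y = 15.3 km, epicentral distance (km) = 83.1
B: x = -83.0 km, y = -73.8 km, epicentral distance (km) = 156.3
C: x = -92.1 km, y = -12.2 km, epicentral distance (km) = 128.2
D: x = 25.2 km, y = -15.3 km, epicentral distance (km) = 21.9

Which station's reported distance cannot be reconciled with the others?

D

Solve using three stations at a time. Using A, B, C (subtract circle equations pairwise → linear system) gives (x, y) ≈ (25.7, 38.6).
Distances from that point to each station vs reported:
  A: calculated 83.2 vs reported 83.1 → residual 0.1 km
  B: calculated 156.4 vs reported 156.3 → residual 0.1 km
  C: calculated 128.3 vs reported 128.2 → residual 0.1 km
  D: calculated 53.9 vs reported 21.9 → residual 32.0 km
A, B, C are mutually consistent (residuals ≈ 0); D is off by 32.0 km.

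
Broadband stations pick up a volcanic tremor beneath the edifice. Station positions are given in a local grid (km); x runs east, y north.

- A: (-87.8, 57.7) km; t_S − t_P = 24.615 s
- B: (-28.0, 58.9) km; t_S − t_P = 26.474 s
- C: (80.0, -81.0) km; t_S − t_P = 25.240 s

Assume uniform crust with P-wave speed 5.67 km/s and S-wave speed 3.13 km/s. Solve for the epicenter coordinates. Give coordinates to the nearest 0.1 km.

Distance from S−P lag: d = Δt · v_P v_S / (v_P − v_S) = Δt · (5.67·3.13)/(5.67−3.13) ≈ 6.9870·Δt.
So d_A = 171.99, d_B = 184.98, d_C = 176.35 km.
Circle about each station: (x + 87.8)² + (y − 57.7)² = 171.99²; (x + 28.0)² + (y − 58.9)² = 184.98²; (x − 80.0)² + (y + 81.0)² = 176.35².
Subtracting pairs of circle equations eliminates x²+y² and gives linear equations (the radical axes):
119.6 x + 2.4 y = -11421.96
335.6 x − 277.4 y = 404.11
Solving the 2×2 system: x ≈ -93.2, y ≈ -114.2 km.

(-93.2, -114.2)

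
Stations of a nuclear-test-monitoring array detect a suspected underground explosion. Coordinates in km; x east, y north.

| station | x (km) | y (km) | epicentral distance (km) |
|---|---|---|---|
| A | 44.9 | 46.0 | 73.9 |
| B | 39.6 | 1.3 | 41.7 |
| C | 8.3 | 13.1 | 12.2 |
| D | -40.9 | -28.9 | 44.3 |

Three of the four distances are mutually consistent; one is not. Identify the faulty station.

Solve using three stations at a time. Using A, B, D (subtract circle equations pairwise → linear system) gives (x, y) ≈ (0.5, -13.0).
Distances from that point to each station vs reported:
  A: calculated 73.9 vs reported 73.9 → residual 0.0 km
  B: calculated 41.7 vs reported 41.7 → residual 0.0 km
  C: calculated 27.3 vs reported 12.2 → residual 15.1 km
  D: calculated 44.3 vs reported 44.3 → residual 0.0 km
A, B, D are mutually consistent (residuals ≈ 0); C is off by 15.1 km.

C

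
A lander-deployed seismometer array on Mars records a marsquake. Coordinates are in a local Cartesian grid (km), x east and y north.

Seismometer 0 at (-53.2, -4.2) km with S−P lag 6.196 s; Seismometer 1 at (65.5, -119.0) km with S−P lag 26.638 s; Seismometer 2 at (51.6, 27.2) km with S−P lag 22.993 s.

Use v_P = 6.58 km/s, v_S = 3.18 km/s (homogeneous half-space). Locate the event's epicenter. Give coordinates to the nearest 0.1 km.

Distance from S−P lag: d = Δt · v_P v_S / (v_P − v_S) = Δt · (6.58·3.18)/(6.58−3.18) ≈ 6.1542·Δt.
So d_Seismometer 0 = 38.13, d_Seismometer 1 = 163.94, d_Seismometer 2 = 141.50 km.
Circle about each station: (x + 53.2)² + (y + 4.2)² = 38.13²; (x − 65.5)² + (y + 119.0)² = 163.94²; (x − 51.6)² + (y − 27.2)² = 141.50².
Subtracting the Seismometer 0 equation from the Seismometer 1 and Seismometer 2 equations removes the quadratic terms:
237.4 x − 229.6 y = -9819.06
209.6 x + 62.8 y = -18013.83
Solving the 2×2 system: x ≈ -75.4, y ≈ -35.2 km.

-75.4 km east, -35.2 km north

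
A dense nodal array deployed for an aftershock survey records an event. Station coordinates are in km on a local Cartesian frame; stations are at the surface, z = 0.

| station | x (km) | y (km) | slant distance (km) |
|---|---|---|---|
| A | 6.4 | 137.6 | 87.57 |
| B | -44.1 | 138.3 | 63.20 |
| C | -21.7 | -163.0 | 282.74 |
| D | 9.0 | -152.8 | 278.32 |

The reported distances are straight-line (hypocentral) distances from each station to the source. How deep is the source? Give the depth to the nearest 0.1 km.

Each station gives a sphere (x−x_i)² + (y−y_i)² + z² = d_i² (stations at z=0).
Subtracting the A sphere from B and C: z² cancels, leaving linear equations in x and y:
-101.0 x + 1.4 y = 5771.24
-56.2 x − 601.2 y = -64208.23
Solving: x ≈ -55.589, y ≈ 111.997 km (keep extra digits for the depth step; rounded: -55.6, 112.0).
Then from the A sphere: z² = 87.57² − (x − 6.4)² − (y − 137.6)² with x = -55.589, y = 111.997, so z ≈ 56.306 ≈ 56.3 km.

56.3 km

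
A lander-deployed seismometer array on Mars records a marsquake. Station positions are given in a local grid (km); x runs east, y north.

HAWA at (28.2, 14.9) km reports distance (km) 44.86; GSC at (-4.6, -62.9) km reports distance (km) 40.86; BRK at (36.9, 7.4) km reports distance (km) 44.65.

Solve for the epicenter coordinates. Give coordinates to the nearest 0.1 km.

Circle about each station: (x − 28.2)² + (y − 14.9)² = 44.86²; (x + 4.6)² + (y + 62.9)² = 40.86²; (x − 36.9)² + (y − 7.4)² = 44.65².
Subtracting the HAWA equation from the GSC and BRK equations removes the quadratic terms:
-65.6 x − 155.6 y = 3303.20
17.4 x − 15.0 y = 417.92
Solving the 2×2 system: x ≈ 4.2, y ≈ -23.0 km.

(4.2, -23.0)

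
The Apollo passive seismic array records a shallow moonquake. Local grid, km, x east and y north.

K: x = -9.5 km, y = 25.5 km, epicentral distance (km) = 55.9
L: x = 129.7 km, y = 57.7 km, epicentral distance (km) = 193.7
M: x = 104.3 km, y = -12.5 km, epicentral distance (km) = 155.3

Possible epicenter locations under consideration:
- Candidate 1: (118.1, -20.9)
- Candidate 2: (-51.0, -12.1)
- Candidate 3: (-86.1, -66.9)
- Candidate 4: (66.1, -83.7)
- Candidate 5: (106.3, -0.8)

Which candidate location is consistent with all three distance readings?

Candidate 2

For each candidate, compare |candidate − station| to the reported distance:
Candidate 1: residuals K 79.9, L 114.2, M 139.1 → max 139.1 km
Candidate 2: residuals K 0.1, L 0.0, M 0.0 → max 0.1 km
Candidate 3: residuals K 64.1, L 55.5, M 42.7 → max 64.1 km
Candidate 4: residuals K 76.9, L 38.7, M 74.5 → max 76.9 km
Candidate 5: residuals K 62.8, L 130.7, M 143.4 → max 143.4 km
Only Candidate 2 has all residuals ≈ 0.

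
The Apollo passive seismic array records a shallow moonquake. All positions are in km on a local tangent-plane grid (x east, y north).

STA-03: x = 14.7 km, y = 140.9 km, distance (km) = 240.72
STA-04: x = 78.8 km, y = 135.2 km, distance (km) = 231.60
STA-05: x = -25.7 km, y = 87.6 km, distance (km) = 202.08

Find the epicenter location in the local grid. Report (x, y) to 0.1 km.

Circle about each station: (x − 14.7)² + (y − 140.9)² = 240.72²; (x − 78.8)² + (y − 135.2)² = 231.60²; (x + 25.7)² + (y − 87.6)² = 202.08².
Subtracting the STA-03 equation from the STA-04 and STA-05 equations removes the quadratic terms:
128.2 x − 11.4 y = 8727.14
-80.8 x − 106.6 y = 5375.14
Solving the 2×2 system: x ≈ 59.6, y ≈ -95.6 km.

59.6 km east, -95.6 km north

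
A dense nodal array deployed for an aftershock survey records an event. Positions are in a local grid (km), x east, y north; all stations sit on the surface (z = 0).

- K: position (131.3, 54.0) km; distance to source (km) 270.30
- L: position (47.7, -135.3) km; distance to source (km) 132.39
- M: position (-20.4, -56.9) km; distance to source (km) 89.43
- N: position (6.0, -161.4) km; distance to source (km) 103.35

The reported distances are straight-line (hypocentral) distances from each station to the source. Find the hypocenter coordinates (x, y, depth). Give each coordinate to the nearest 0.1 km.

Each station gives a sphere (x−x_i)² + (y−y_i)² + z² = d_i² (stations at z=0).
Subtracting the K sphere from L and M: z² cancels, leaving linear equations in x and y:
-167.2 x − 378.6 y = 55960.67
-303.4 x − 221.8 y = 48562.45
Solving: x ≈ -76.800, y ≈ -113.893 km (keep extra digits for the depth step; rounded: -76.8, -113.9).
Then from the K sphere: z² = 270.30² − (x − 131.3)² − (y − 54.0)² with x = -76.800, y = -113.893, so z ≈ 39.603 ≈ 39.6 km.
Check against N (with the unrounded solution): distance 103.35 ≈ 103.35 km. ✓

x ≈ -76.8 km, y ≈ -113.9 km, depth ≈ 39.6 km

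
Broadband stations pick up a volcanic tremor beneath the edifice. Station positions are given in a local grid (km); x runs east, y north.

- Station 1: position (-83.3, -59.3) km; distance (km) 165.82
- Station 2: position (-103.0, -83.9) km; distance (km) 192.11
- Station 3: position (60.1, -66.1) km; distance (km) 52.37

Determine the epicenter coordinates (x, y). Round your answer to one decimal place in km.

Circle about each station: (x + 83.3)² + (y + 59.3)² = 165.82²; (x + 103.0)² + (y + 83.9)² = 192.11²; (x − 60.1)² + (y + 66.1)² = 52.37².
Subtracting the Station 1 equation from the Station 2 and Station 3 equations removes the quadratic terms:
-39.4 x − 49.2 y = -2217.15
286.8 x − 13.6 y = 22279.50
Solving the 2×2 system: x ≈ 76.9, y ≈ -16.5 km.

(76.9, -16.5)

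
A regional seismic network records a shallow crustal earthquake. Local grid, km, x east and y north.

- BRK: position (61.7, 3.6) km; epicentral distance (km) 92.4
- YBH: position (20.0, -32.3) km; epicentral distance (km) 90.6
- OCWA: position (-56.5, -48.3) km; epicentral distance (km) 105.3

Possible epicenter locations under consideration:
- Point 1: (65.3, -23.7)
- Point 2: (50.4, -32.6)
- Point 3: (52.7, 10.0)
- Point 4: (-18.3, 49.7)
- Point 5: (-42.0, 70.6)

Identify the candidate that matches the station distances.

Point 4

For each candidate, compare |candidate − station| to the reported distance:
Point 1: residuals BRK 64.9, YBH 44.5, OCWA 19.0 → max 64.9 km
Point 2: residuals BRK 54.5, YBH 60.2, OCWA 2.7 → max 60.2 km
Point 3: residuals BRK 81.4, YBH 37.1, OCWA 18.5 → max 81.4 km
Point 4: residuals BRK 0.1, YBH 0.1, OCWA 0.1 → max 0.1 km
Point 5: residuals BRK 31.1, YBH 29.5, OCWA 14.5 → max 31.1 km
Only Point 4 has all residuals ≈ 0.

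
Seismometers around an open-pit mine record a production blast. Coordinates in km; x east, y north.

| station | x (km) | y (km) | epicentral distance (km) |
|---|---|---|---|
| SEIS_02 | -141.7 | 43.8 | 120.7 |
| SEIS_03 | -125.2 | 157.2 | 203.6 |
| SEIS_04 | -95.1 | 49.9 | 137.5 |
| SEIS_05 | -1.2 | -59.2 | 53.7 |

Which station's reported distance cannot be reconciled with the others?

SEIS_04

Solve using three stations at a time. Using SEIS_02, SEIS_03, SEIS_05 (subtract circle equations pairwise → linear system) gives (x, y) ≈ (-46.7, -30.7).
Distances from that point to each station vs reported:
  SEIS_02: calculated 120.7 vs reported 120.7 → residual 0.0 km
  SEIS_03: calculated 203.6 vs reported 203.6 → residual 0.0 km
  SEIS_04: calculated 94.0 vs reported 137.5 → residual 43.5 km
  SEIS_05: calculated 53.7 vs reported 53.7 → residual 0.0 km
SEIS_02, SEIS_03, SEIS_05 are mutually consistent (residuals ≈ 0); SEIS_04 is off by 43.5 km.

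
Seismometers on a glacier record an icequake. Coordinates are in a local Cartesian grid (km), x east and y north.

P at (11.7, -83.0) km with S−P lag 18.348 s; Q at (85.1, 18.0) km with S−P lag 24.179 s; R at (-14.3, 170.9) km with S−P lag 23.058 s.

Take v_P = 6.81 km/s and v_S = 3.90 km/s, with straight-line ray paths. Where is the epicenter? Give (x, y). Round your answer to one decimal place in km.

Distance from S−P lag: d = Δt · v_P v_S / (v_P − v_S) = Δt · (6.81·3.90)/(6.81−3.90) ≈ 9.1268·Δt.
So d_P = 167.46, d_Q = 220.68, d_R = 210.45 km.
Circle about each station: (x − 11.7)² + (y + 83.0)² = 167.46²; (x − 85.1)² + (y − 18.0)² = 220.68²; (x + 14.3)² + (y − 170.9)² = 210.45².
Subtracting the P equation from the Q and R equations removes the quadratic terms:
146.8 x + 202.0 y = -20116.69
-52.0 x + 507.8 y = 6139.06
Solving the 2×2 system: x ≈ -134.7, y ≈ -1.7 km.

-134.7 km east, -1.7 km north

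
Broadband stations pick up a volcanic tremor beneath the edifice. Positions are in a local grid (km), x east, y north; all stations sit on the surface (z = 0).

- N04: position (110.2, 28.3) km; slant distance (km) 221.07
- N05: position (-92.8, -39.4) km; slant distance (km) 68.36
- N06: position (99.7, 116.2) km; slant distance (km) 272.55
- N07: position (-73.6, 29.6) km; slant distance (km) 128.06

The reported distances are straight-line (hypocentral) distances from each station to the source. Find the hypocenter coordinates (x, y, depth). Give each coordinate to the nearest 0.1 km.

(-70.9, -93.3, 35.9)

Each station gives a sphere (x−x_i)² + (y−y_i)² + z² = d_i² (stations at z=0).
Subtracting the N04 sphere from N05 and N06: z² cancels, leaving linear equations in x and y:
-406.0 x − 135.4 y = 41418.13
-21.0 x + 175.8 y = -14913.96
Solving: x ≈ -70.898, y ≈ -93.304 km (keep extra digits for the depth step; rounded: -70.9, -93.3).
Then from the N04 sphere: z² = 221.07² − (x − 110.2)² − (y − 28.3)² with x = -70.898, y = -93.304, so z ≈ 35.888 ≈ 35.9 km.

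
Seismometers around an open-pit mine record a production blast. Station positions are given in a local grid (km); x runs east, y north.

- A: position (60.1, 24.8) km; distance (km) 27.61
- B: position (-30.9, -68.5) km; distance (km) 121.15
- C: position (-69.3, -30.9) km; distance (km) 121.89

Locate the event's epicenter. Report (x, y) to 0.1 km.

(34.0, 33.8)

Circle about each station: (x − 60.1)² + (y − 24.8)² = 27.61²; (x + 30.9)² + (y + 68.5)² = 121.15²; (x + 69.3)² + (y + 30.9)² = 121.89².
Subtracting the A equation from the B and C equations removes the quadratic terms:
-182.0 x − 186.6 y = -12495.00
-258.8 x − 111.4 y = -12564.61
Solving the 2×2 system: x ≈ 34.0, y ≈ 33.8 km.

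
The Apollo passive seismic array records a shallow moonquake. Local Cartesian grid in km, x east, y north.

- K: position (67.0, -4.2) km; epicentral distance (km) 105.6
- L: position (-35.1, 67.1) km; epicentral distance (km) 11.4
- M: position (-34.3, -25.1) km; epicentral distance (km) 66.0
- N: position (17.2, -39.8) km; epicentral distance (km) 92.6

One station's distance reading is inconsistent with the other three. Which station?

Solve using three stations at a time. Using K, M, N (subtract circle equations pairwise → linear system) gives (x, y) ≈ (-28.6, 40.7).
Distances from that point to each station vs reported:
  K: calculated 105.7 vs reported 105.6 → residual 0.1 km
  L: calculated 27.1 vs reported 11.4 → residual 15.7 km
  M: calculated 66.1 vs reported 66.0 → residual 0.1 km
  N: calculated 92.7 vs reported 92.6 → residual 0.1 km
K, M, N are mutually consistent (residuals ≈ 0); L is off by 15.7 km.

L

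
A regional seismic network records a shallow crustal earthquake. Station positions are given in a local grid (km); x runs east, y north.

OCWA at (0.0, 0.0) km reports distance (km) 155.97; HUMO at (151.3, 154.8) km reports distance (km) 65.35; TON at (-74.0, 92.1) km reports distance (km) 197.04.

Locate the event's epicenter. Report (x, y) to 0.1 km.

x ≈ 123.0 km, y ≈ 95.9 km

Circle about each station: x² + y² = 155.97²; (x − 151.3)² + (y − 154.8)² = 65.35²; (x + 74.0)² + (y − 92.1)² = 197.04².
Subtracting pairs of circle equations eliminates x²+y² and gives linear equations (the radical axes):
302.6 x + 309.6 y = 66910.75
-148.0 x + 184.2 y = -539.71
Solving the 2×2 system: x ≈ 123.0, y ≈ 95.9 km.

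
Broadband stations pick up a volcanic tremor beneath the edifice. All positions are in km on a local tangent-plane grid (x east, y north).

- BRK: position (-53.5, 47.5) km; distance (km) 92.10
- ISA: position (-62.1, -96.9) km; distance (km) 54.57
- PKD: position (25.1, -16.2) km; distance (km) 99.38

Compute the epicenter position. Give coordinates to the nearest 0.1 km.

Circle about each station: (x + 53.5)² + (y − 47.5)² = 92.10²; (x + 62.1)² + (y + 96.9)² = 54.57²; (x − 25.1)² + (y + 16.2)² = 99.38².
Subtracting pairs of circle equations eliminates x²+y² and gives linear equations (the radical axes):
-17.2 x − 288.8 y = 13632.05
157.2 x − 127.4 y = -5620.02
Solving the 2×2 system: x ≈ -70.6, y ≈ -43.0 km.

x ≈ -70.6 km, y ≈ -43.0 km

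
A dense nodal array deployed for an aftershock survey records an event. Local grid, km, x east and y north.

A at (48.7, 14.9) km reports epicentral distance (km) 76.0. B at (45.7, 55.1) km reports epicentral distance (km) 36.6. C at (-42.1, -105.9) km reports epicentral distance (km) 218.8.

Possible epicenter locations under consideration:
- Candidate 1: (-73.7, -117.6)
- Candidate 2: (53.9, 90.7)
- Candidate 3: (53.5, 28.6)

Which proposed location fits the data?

For each candidate, compare |candidate − station| to the reported distance:
Candidate 1: residuals A 104.4, B 173.4, C 185.1 → max 185.1 km
Candidate 2: residuals A 0.0, B 0.1, C 0.0 → max 0.1 km
Candidate 3: residuals A 61.5, B 9.0, C 53.8 → max 61.5 km
Only Candidate 2 has all residuals ≈ 0.

Candidate 2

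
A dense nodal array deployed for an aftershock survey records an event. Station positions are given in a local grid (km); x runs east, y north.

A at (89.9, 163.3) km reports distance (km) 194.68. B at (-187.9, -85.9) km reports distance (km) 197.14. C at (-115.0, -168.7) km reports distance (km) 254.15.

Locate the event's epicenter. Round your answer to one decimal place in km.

x ≈ -87.9 km, y ≈ 84.0 km

Circle about each station: (x − 89.9)² + (y − 163.3)² = 194.68²; (x + 187.9)² + (y + 85.9)² = 197.14²; (x + 115.0)² + (y + 168.7)² = 254.15².
Subtracting the A equation from the B and C equations removes the quadratic terms:
-555.6 x − 498.4 y = 6972.44
-409.8 x − 664.0 y = -19756.13
Solving the 2×2 system: x ≈ -87.9, y ≈ 84.0 km.
Check against A (with the unrounded x, y): √((x − 89.9)²+(y − 163.3)²) = 194.69 ≈ 194.68 km. ✓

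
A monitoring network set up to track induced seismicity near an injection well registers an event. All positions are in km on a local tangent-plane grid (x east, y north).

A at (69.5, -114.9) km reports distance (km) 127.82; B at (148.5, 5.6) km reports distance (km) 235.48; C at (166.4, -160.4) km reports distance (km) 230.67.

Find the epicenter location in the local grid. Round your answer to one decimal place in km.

Circle about each station: (x − 69.5)² + (y + 114.9)² = 127.82²; (x − 148.5)² + (y − 5.6)² = 235.48²; (x − 166.4)² + (y + 160.4)² = 230.67².
Subtracting the A equation from the B and C equations removes the quadratic terms:
158.0 x + 241.0 y = -35061.53
193.8 x − 91.0 y = -1485.84
Solving the 2×2 system: x ≈ -58.1, y ≈ -107.4 km.

x ≈ -58.1 km, y ≈ -107.4 km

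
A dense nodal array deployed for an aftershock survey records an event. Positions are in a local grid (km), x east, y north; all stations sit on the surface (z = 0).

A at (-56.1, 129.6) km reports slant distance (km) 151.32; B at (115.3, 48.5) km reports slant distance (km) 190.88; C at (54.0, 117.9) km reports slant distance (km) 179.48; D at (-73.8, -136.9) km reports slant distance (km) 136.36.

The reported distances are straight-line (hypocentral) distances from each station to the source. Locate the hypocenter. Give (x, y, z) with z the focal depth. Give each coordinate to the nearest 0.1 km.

(-57.8, -12.2, 52.8)

Each station gives a sphere (x−x_i)² + (y−y_i)² + z² = d_i² (stations at z=0).
Subtracting the A sphere from B and C: z² cancels, leaving linear equations in x and y:
342.8 x − 162.2 y = -17834.46
220.2 x − 23.4 y = -12442.29
Solving: x ≈ -57.802, y ≈ -12.207 km (keep extra digits for the depth step; rounded: -57.8, -12.2).
Then from the A sphere: z² = 151.32² − (x + 56.1)² − (y − 129.6)² with x = -57.802, y = -12.207, so z ≈ 52.779 ≈ 52.8 km.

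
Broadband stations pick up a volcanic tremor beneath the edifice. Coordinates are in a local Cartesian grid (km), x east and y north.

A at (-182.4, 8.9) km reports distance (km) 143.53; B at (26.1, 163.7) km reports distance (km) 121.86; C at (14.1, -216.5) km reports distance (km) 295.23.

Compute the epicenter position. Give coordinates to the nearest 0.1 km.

Circle about each station: (x + 182.4)² + (y − 8.9)² = 143.53²; (x − 26.1)² + (y − 163.7)² = 121.86²; (x − 14.1)² + (y + 216.5)² = 295.23².
Subtracting pairs of circle equations eliminates x²+y² and gives linear equations (the radical axes):
417.0 x + 309.6 y = -119.07
393.0 x − 450.8 y = -52837.80
Solving the 2×2 system: x ≈ -53.0, y ≈ 71.0 km.
Check against A (with the unrounded x, y): √((x + 182.4)²+(y − 8.9)²) = 143.53 ≈ 143.53 km. ✓

x ≈ -53.0 km, y ≈ 71.0 km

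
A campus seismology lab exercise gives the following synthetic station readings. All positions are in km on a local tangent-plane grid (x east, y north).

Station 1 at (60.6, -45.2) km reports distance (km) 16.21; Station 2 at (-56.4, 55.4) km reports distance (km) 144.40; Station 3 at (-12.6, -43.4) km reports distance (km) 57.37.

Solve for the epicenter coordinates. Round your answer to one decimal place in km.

Circle about each station: (x − 60.6)² + (y + 45.2)² = 16.21²; (x + 56.4)² + (y − 55.4)² = 144.40²; (x + 12.6)² + (y + 43.4)² = 57.37².
Subtracting the Station 1 equation from the Station 2 and Station 3 equations removes the quadratic terms:
-234.0 x + 201.2 y = -20053.88
-146.4 x + 3.6 y = -6701.63
Solving the 2×2 system: x ≈ 44.6, y ≈ -47.8 km.

x ≈ 44.6 km, y ≈ -47.8 km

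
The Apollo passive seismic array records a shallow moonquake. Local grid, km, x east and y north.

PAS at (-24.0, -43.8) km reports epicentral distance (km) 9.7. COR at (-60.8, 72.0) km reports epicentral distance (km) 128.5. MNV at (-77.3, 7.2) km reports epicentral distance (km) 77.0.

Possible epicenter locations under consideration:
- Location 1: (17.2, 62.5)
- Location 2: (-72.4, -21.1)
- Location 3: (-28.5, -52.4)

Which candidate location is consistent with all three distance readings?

For each candidate, compare |candidate − station| to the reported distance:
Location 1: residuals PAS 104.3, COR 49.9, MNV 32.5 → max 104.3 km
Location 2: residuals PAS 43.8, COR 34.7, MNV 48.3 → max 48.3 km
Location 3: residuals PAS 0.0, COR 0.0, MNV 0.0 → max 0.0 km
Only Location 3 has all residuals ≈ 0.

Location 3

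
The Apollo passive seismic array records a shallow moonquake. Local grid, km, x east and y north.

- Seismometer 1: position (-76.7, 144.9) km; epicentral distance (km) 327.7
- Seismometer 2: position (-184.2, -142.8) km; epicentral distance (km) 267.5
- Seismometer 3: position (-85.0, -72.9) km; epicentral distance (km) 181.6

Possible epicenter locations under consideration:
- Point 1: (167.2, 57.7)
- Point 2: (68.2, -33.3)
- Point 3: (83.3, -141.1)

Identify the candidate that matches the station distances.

For each candidate, compare |candidate − station| to the reported distance:
Point 1: residuals Seismometer 1 68.7, Seismometer 2 137.1, Seismometer 3 102.4 → max 137.1 km
Point 2: residuals Seismometer 1 98.0, Seismometer 2 7.6, Seismometer 3 23.4 → max 98.0 km
Point 3: residuals Seismometer 1 0.0, Seismometer 2 0.0, Seismometer 3 0.0 → max 0.0 km
Only Point 3 has all residuals ≈ 0.

Point 3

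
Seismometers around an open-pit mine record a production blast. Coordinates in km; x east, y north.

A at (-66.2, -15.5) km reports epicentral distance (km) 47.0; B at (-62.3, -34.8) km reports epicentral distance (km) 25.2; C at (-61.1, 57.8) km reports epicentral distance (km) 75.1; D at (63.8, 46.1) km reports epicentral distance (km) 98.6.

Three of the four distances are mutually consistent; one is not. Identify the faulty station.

B

Solve using three stations at a time. Using A, C, D (subtract circle equations pairwise → linear system) gives (x, y) ≈ (-20.4, -5.3).
Distances from that point to each station vs reported:
  A: calculated 47.0 vs reported 47.0 → residual 0.0 km
  B: calculated 51.3 vs reported 25.2 → residual 26.1 km
  C: calculated 75.1 vs reported 75.1 → residual 0.0 km
  D: calculated 98.6 vs reported 98.6 → residual 0.0 km
A, C, D are mutually consistent (residuals ≈ 0); B is off by 26.1 km.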